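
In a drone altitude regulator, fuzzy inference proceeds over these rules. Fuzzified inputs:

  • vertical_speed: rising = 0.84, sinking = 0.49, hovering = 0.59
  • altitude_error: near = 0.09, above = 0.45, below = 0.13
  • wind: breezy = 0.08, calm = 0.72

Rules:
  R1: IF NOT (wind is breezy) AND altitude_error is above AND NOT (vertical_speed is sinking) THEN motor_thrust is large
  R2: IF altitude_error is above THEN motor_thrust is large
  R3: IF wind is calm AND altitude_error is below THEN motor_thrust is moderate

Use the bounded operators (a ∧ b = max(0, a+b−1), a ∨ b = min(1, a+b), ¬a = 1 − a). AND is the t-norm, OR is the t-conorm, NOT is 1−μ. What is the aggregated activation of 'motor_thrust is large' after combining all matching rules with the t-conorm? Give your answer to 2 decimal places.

R1: ¬breezy=1−0.08=0.92, above=0.45, ¬sinking=1−0.49=0.51; AND[max(0, a+b−1)] → w = 0.00
R2: above=0.45 → w = 0.45
R3: calm=0.72, below=0.13; AND[max(0, a+b−1)] → w = 0.00
Rules with consequent 'large': {R1, R2} → strengths 0.00, 0.45
Aggregate via t-conorm [min(1, a+b)]: 0.45

0.45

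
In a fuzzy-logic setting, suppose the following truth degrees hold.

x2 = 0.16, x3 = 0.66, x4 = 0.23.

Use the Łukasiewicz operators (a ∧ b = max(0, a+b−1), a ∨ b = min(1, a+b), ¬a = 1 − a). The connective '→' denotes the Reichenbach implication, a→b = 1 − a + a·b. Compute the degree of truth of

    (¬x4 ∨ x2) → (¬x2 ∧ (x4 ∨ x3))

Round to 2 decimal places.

0.75

¬x4 = 1 − 0.23 = 0.77
¬x4 ∨ x2 = min(1, a+b) on (0.77, 0.16) = 0.93
¬x2 = 1 − 0.16 = 0.84
x4 ∨ x3 = min(1, a+b) on (0.23, 0.66) = 0.89
¬x2 ∧ (x4 ∨ x3) = max(0, a+b−1) on (0.84, 0.89) = 0.73
(¬x4 ∨ x2) → (¬x2 ∧ (x4 ∨ x3))  [Reichenbach: 1 − a + a·b] with a=0.93, b=0.73 → 0.75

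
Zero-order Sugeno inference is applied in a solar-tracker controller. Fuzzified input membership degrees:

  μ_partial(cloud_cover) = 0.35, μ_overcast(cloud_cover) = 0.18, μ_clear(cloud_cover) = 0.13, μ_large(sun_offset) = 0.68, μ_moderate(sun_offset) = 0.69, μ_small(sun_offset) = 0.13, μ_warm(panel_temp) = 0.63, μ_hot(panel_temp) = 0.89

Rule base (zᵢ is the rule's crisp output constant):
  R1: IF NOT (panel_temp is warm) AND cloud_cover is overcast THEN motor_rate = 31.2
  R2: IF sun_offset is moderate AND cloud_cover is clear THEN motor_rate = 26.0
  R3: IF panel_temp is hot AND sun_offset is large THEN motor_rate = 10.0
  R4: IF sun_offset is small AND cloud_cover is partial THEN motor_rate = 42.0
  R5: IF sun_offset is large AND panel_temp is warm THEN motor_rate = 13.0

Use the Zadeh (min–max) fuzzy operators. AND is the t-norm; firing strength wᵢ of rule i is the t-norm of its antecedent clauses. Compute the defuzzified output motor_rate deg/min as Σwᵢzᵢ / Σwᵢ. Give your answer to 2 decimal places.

16.83

R1 (z=31.2): ¬warm=1−0.63=0.37, overcast=0.18; AND[min(a, b)] → w = 0.18
R2 (z=26.0): moderate=0.69, clear=0.13; AND[min(a, b)] → w = 0.13
R3 (z=10.0): hot=0.89, large=0.68; AND[min(a, b)] → w = 0.68
R4 (z=42.0): small=0.13, partial=0.35; AND[min(a, b)] → w = 0.13
R5 (z=13.0): large=0.68, warm=0.63; AND[min(a, b)] → w = 0.63
Weighted average = (0.18·31.2 + 0.13·26.0 + 0.68·10.0 + 0.13·42.0 + 0.63·13.0) / (0.18 + 0.13 + 0.68 + 0.13 + 0.63)
  = 29.4460 / 1.7500 = 16.83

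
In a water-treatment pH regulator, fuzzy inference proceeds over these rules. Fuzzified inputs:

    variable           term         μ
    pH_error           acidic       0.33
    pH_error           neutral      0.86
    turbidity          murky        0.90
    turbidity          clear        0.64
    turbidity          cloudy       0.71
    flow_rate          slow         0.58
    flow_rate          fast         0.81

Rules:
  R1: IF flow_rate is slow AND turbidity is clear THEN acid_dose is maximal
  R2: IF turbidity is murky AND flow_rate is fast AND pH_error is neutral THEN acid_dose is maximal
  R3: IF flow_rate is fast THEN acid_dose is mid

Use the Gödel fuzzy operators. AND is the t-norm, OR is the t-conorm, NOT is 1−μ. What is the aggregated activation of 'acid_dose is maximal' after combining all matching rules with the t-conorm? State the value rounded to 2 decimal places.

R1: slow=0.58, clear=0.64; AND[min(a, b)] → w = 0.58
R2: murky=0.90, fast=0.81, neutral=0.86; AND[min(a, b)] → w = 0.81
R3: fast=0.81 → w = 0.81
Rules with consequent 'maximal': {R1, R2} → strengths 0.58, 0.81
Aggregate via t-conorm [max(a, b)]: 0.81

0.81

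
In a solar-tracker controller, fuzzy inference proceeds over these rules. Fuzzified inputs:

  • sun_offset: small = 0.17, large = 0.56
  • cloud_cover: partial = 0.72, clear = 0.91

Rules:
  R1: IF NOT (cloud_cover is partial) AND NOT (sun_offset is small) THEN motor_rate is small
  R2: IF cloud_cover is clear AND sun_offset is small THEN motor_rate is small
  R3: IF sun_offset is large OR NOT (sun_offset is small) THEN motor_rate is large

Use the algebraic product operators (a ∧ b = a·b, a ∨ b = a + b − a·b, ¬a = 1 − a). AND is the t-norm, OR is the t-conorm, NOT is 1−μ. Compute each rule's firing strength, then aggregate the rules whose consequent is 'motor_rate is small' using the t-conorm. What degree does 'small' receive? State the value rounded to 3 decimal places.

R1: ¬partial=1−0.72=0.28, ¬small=1−0.17=0.83; AND[a·b] → w = 0.2324
R2: clear=0.91, small=0.17; AND[a·b] → w = 0.1547
R3: large=0.56, ¬small=1−0.17=0.83; OR[a + b − a·b] → w = 0.9252
Rules with consequent 'small': {R1, R2} → strengths 0.2324, 0.1547
Aggregate via t-conorm [a + b − a·b]: 0.3511

0.351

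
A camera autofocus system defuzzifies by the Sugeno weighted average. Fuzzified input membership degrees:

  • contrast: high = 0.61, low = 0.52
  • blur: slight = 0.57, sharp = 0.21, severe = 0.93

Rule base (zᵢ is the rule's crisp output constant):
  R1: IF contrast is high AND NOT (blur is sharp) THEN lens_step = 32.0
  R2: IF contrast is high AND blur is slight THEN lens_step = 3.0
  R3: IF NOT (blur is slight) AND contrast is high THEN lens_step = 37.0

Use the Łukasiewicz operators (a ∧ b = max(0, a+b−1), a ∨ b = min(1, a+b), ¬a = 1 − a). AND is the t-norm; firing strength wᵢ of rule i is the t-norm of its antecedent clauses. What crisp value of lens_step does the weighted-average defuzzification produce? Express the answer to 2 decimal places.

R1 (z=32.0): high=0.61, ¬sharp=1−0.21=0.79; AND[max(0, a+b−1)] → w = 0.40
R2 (z=3.0): high=0.61, slight=0.57; AND[max(0, a+b−1)] → w = 0.18
R3 (z=37.0): ¬slight=1−0.57=0.43, high=0.61; AND[max(0, a+b−1)] → w = 0.04
Weighted average = (0.40·32.0 + 0.18·3.0 + 0.04·37.0) / (0.40 + 0.18 + 0.04)
  = 14.8200 / 0.6200 = 23.90

23.90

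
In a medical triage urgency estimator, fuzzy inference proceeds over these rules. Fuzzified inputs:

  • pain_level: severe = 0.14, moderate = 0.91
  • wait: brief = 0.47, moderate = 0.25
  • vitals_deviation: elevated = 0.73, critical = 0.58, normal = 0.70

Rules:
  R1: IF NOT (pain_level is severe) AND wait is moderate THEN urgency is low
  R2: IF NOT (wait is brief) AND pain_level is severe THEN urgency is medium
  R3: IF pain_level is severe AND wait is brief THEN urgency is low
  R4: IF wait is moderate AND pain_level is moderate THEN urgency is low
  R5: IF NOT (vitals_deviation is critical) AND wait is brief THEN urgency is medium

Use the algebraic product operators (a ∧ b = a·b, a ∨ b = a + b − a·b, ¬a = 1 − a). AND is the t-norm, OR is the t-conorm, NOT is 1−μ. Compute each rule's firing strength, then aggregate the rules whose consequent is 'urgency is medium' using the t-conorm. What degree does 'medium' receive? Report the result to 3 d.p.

0.257

R1: ¬severe=1−0.14=0.86, moderate=0.25; AND[a·b] → w = 0.2150
R2: ¬brief=1−0.47=0.53, severe=0.14; AND[a·b] → w = 0.0742
R3: severe=0.14, brief=0.47; AND[a·b] → w = 0.0658
R4: moderate=0.25, moderate=0.91; AND[a·b] → w = 0.2275
R5: ¬critical=1−0.58=0.42, brief=0.47; AND[a·b] → w = 0.1974
Rules with consequent 'medium': {R2, R5} → strengths 0.0742, 0.1974
Aggregate via t-conorm [a + b − a·b]: 0.2570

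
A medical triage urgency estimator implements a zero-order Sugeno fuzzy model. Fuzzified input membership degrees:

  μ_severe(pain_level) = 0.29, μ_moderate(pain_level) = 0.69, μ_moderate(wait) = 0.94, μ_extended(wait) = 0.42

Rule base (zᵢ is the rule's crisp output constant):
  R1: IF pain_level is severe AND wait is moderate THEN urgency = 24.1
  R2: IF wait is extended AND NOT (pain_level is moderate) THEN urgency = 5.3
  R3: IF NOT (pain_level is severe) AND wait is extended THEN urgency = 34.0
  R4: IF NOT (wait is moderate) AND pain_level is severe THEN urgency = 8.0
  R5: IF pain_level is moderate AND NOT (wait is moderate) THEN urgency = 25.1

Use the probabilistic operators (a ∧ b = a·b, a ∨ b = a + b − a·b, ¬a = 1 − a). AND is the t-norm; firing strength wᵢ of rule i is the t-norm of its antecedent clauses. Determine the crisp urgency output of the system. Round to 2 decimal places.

R1 (z=24.1): severe=0.29, moderate=0.94; AND[a·b] → w = 0.2726
R2 (z=5.3): extended=0.42, ¬moderate=1−0.69=0.31; AND[a·b] → w = 0.1302
R3 (z=34.0): ¬severe=1−0.29=0.71, extended=0.42; AND[a·b] → w = 0.2982
R4 (z=8.0): ¬moderate=1−0.94=0.06, severe=0.29; AND[a·b] → w = 0.0174
R5 (z=25.1): moderate=0.69, ¬moderate=1−0.94=0.06; AND[a·b] → w = 0.0414
Weighted average = (0.2726·24.1 + 0.1302·5.3 + 0.2982·34.0 + 0.0174·8.0 + 0.0414·25.1) / (0.2726 + 0.1302 + 0.2982 + 0.0174 + 0.0414)
  = 18.5769 / 0.7598 = 24.45

24.45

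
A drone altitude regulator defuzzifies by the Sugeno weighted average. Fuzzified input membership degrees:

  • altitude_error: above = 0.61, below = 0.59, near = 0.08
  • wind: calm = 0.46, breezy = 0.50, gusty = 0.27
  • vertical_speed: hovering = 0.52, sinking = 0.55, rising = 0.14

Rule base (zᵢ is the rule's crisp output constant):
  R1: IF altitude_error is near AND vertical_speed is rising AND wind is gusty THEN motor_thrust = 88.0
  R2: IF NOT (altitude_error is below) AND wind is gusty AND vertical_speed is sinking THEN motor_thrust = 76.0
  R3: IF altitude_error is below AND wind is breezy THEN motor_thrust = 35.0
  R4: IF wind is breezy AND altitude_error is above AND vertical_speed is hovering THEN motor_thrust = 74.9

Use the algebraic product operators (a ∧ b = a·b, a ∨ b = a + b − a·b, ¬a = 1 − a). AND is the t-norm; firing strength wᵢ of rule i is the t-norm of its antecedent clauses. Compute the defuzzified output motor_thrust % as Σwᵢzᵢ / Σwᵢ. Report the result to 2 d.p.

52.36

R1 (z=88.0): near=0.08, rising=0.14, gusty=0.27; AND[a·b] → w = 0.0030
R2 (z=76.0): ¬below=1−0.59=0.41, gusty=0.27, sinking=0.55; AND[a·b] → w = 0.0609
R3 (z=35.0): below=0.59, breezy=0.50; AND[a·b] → w = 0.2950
R4 (z=74.9): breezy=0.50, above=0.61, hovering=0.52; AND[a·b] → w = 0.1586
Weighted average = (0.0030·88.0 + 0.0609·76.0 + 0.2950·35.0 + 0.1586·74.9) / (0.0030 + 0.0609 + 0.2950 + 0.1586)
  = 27.0975 / 0.5175 = 52.36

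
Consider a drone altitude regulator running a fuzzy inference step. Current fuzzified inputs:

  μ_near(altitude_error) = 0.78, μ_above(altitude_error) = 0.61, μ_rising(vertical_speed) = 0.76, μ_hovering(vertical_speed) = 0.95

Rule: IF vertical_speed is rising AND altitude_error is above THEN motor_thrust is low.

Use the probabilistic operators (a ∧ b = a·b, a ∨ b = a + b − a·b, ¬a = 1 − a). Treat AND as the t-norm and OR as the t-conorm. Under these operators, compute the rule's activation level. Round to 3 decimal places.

firing strength: rising=0.76, above=0.61; AND[a·b] → w = 0.4636

0.464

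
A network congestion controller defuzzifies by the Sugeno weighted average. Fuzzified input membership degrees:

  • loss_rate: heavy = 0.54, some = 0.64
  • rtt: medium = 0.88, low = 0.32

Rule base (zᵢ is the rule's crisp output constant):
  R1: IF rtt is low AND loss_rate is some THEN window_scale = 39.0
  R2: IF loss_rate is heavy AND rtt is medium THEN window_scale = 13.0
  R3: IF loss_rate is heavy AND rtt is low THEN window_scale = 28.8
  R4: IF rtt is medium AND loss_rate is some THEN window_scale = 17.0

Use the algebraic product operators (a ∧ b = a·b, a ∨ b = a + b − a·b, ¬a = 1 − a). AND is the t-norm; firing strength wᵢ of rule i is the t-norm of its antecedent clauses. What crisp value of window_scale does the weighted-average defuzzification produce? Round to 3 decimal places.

20.280

R1 (z=39.0): low=0.32, some=0.64; AND[a·b] → w = 0.2048
R2 (z=13.0): heavy=0.54, medium=0.88; AND[a·b] → w = 0.4752
R3 (z=28.8): heavy=0.54, low=0.32; AND[a·b] → w = 0.1728
R4 (z=17.0): medium=0.88, some=0.64; AND[a·b] → w = 0.5632
Weighted average = (0.2048·39.0 + 0.4752·13.0 + 0.1728·28.8 + 0.5632·17.0) / (0.2048 + 0.4752 + 0.1728 + 0.5632)
  = 28.7158 / 1.4160 = 20.280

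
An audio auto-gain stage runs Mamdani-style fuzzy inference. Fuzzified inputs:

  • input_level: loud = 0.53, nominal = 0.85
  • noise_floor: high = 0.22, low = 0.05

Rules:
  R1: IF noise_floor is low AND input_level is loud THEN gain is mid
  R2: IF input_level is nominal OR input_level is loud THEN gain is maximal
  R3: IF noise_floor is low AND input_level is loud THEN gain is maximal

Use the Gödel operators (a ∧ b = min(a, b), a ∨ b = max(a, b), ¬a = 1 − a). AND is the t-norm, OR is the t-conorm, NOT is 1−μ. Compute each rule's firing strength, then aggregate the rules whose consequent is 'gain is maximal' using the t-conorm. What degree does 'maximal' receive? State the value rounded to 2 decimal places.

R1: low=0.05, loud=0.53; AND[min(a, b)] → w = 0.05
R2: nominal=0.85, loud=0.53; OR[max(a, b)] → w = 0.85
R3: low=0.05, loud=0.53; AND[min(a, b)] → w = 0.05
Rules with consequent 'maximal': {R2, R3} → strengths 0.85, 0.05
Aggregate via t-conorm [max(a, b)]: 0.85

0.85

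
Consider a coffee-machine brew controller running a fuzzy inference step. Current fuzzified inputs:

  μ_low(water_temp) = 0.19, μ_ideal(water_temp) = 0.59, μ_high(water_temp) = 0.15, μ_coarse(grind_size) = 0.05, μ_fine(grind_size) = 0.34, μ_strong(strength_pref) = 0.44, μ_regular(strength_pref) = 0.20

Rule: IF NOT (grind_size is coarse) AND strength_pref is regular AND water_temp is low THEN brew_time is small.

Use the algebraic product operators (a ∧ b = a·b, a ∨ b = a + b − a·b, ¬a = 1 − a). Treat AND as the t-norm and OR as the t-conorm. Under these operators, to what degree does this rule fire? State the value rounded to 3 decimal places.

firing strength: ¬coarse=1−0.05=0.95, regular=0.20, low=0.19; AND[a·b] → w = 0.0361

0.036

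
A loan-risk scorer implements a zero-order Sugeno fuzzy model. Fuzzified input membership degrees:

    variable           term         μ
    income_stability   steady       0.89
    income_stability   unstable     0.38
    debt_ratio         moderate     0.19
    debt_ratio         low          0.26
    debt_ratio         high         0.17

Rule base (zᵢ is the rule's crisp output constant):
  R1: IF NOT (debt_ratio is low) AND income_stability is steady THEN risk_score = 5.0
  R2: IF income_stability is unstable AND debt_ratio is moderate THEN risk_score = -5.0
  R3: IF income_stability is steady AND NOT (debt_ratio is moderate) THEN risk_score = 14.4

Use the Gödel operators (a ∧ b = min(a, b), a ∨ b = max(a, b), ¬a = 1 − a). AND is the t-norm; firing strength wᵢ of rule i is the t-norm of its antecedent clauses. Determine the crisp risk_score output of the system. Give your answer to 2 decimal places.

R1 (z=5.0): ¬low=1−0.26=0.74, steady=0.89; AND[min(a, b)] → w = 0.74
R2 (z=-5.0): unstable=0.38, moderate=0.19; AND[min(a, b)] → w = 0.19
R3 (z=14.4): steady=0.89, ¬moderate=1−0.19=0.81; AND[min(a, b)] → w = 0.81
Weighted average = (0.74·5.0 + 0.19·-5.0 + 0.81·14.4) / (0.74 + 0.19 + 0.81)
  = 14.4140 / 1.7400 = 8.28

8.28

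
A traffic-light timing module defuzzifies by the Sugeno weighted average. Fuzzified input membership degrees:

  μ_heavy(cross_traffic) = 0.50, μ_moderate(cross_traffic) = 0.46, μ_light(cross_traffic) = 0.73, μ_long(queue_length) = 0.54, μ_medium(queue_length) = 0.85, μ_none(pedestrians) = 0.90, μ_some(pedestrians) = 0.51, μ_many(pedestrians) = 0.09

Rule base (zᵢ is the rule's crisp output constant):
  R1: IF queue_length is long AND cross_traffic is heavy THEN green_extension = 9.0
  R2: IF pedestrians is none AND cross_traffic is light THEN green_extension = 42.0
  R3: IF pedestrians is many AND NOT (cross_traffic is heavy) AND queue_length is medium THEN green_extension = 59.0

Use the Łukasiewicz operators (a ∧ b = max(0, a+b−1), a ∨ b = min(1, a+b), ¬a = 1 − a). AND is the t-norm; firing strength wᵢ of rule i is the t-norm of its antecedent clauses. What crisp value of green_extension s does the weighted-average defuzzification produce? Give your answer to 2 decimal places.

40.03

R1 (z=9.0): long=0.54, heavy=0.50; AND[max(0, a+b−1)] → w = 0.04
R2 (z=42.0): none=0.90, light=0.73; AND[max(0, a+b−1)] → w = 0.63
R3 (z=59.0): many=0.09, ¬heavy=1−0.50=0.50, medium=0.85; AND[max(0, a+b−1)] → w = 0.00
Weighted average = (0.04·9.0 + 0.63·42.0 + 0.00·59.0) / (0.04 + 0.63 + 0.00)
  = 26.8200 / 0.6700 = 40.03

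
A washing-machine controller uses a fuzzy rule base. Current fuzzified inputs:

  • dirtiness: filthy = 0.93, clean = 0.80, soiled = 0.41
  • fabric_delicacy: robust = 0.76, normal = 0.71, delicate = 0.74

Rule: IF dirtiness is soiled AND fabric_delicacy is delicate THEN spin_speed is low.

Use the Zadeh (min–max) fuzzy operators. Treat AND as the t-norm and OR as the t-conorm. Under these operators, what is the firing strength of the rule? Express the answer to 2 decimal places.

firing strength: soiled=0.41, delicate=0.74; AND[min(a, b)] → w = 0.41

0.41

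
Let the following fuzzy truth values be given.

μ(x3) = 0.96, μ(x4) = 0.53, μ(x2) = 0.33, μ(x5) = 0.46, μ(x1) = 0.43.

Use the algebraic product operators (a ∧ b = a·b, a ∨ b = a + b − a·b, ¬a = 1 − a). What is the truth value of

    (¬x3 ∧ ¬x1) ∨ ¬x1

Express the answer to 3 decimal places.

0.580

¬x3 = 1 − 0.9600 = 0.0400
¬x1 = 1 − 0.4300 = 0.5700
¬x3 ∧ ¬x1 = a·b on (0.0400, 0.5700) = 0.0228
¬x1 = 1 − 0.4300 = 0.5700
(¬x3 ∧ ¬x1) ∨ ¬x1 = a + b − a·b on (0.0228, 0.5700) = 0.5798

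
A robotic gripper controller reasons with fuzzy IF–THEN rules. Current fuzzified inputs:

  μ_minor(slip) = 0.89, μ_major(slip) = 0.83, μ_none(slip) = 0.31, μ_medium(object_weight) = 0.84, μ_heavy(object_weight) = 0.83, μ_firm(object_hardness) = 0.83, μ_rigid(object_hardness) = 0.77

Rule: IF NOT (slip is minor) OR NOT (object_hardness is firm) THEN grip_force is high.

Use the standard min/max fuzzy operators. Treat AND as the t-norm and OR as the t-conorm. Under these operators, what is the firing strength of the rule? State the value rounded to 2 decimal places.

0.17

firing strength: ¬minor=1−0.89=0.11, ¬firm=1−0.83=0.17; OR[max(a, b)] → w = 0.17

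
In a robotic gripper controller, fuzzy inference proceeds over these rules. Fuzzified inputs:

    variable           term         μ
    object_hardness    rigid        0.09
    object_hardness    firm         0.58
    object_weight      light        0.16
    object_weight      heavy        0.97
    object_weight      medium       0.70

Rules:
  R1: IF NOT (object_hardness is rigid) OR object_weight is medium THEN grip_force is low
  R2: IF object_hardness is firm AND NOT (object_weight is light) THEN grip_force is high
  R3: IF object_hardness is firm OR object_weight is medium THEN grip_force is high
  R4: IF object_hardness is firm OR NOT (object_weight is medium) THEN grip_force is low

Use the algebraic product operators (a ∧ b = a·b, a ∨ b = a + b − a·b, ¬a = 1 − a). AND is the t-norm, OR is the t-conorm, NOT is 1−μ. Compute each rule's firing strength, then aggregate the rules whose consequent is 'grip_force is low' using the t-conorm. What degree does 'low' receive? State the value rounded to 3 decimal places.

0.992

R1: ¬rigid=1−0.09=0.91, medium=0.70; OR[a + b − a·b] → w = 0.9730
R2: firm=0.58, ¬light=1−0.16=0.84; AND[a·b] → w = 0.4872
R3: firm=0.58, medium=0.70; OR[a + b − a·b] → w = 0.8740
R4: firm=0.58, ¬medium=1−0.70=0.30; OR[a + b − a·b] → w = 0.7060
Rules with consequent 'low': {R1, R4} → strengths 0.9730, 0.7060
Aggregate via t-conorm [a + b − a·b]: 0.9921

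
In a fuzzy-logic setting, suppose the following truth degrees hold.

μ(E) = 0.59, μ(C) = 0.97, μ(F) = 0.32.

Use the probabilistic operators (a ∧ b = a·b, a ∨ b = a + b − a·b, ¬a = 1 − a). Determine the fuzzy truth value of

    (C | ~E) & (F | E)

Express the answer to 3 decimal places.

0.708

~E = 1 − 0.5900 = 0.4100
C | ~E = a + b − a·b on (0.9700, 0.4100) = 0.9823
F | E = a + b − a·b on (0.3200, 0.5900) = 0.7212
(C | ~E) & (F | E) = a·b on (0.9823, 0.7212) = 0.7084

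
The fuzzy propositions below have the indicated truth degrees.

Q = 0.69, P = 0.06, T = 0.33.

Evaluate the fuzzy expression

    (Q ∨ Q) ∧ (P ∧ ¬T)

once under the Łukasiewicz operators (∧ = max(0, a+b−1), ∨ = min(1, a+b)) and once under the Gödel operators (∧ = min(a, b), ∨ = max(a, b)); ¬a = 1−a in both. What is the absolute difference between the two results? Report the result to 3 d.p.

Under Łukasiewicz:
  Q ∨ Q = min(1, a+b) on (0.69, 0.69) = 1.00
  ¬T = 1 − 0.33 = 0.67
  P ∧ ¬T = max(0, a+b−1) on (0.06, 0.67) = 0.00
  (Q ∨ Q) ∧ (P ∧ ¬T) = max(0, a+b−1) on (1.00, 0.00) = 0.00
  → value = 0.0000
Under Gödel:
  Q ∨ Q = max(a, b) on (0.69, 0.69) = 0.69
  ¬T = 1 − 0.33 = 0.67
  P ∧ ¬T = min(a, b) on (0.06, 0.67) = 0.06
  (Q ∨ Q) ∧ (P ∧ ¬T) = min(a, b) on (0.69, 0.06) = 0.06
  → value = 0.0600
|0.0000 − 0.0600| = 0.060

0.060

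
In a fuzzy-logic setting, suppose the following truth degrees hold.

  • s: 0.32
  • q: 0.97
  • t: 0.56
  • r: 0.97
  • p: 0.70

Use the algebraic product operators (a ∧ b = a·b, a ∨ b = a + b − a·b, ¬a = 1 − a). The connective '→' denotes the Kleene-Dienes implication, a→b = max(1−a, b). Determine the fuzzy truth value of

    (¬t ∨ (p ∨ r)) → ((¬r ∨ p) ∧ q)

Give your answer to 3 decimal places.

0.688

¬t = 1 − 0.5600 = 0.4400
p ∨ r = a + b − a·b on (0.7000, 0.9700) = 0.9910
¬t ∨ (p ∨ r) = a + b − a·b on (0.4400, 0.9910) = 0.9950
¬r = 1 − 0.9700 = 0.0300
¬r ∨ p = a + b − a·b on (0.0300, 0.7000) = 0.7090
(¬r ∨ p) ∧ q = a·b on (0.7090, 0.9700) = 0.6877
(¬t ∨ (p ∨ r)) → ((¬r ∨ p) ∧ q)  [Kleene-Dienes: max(1−a, b)] with a=0.9950, b=0.6877 → 0.6877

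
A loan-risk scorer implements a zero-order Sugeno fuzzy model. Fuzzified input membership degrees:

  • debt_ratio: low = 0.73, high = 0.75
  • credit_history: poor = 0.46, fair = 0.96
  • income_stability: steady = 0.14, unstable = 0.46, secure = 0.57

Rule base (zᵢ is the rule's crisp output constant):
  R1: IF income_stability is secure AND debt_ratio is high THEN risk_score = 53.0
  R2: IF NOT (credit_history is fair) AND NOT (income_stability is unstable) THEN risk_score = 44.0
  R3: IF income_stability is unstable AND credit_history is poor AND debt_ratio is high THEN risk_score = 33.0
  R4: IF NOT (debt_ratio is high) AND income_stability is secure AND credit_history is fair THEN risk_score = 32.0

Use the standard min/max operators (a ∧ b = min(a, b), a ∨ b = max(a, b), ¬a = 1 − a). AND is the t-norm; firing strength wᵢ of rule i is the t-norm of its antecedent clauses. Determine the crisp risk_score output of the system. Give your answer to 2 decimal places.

41.78

R1 (z=53.0): secure=0.57, high=0.75; AND[min(a, b)] → w = 0.57
R2 (z=44.0): ¬fair=1−0.96=0.04, ¬unstable=1−0.46=0.54; AND[min(a, b)] → w = 0.04
R3 (z=33.0): unstable=0.46, poor=0.46, high=0.75; AND[min(a, b)] → w = 0.46
R4 (z=32.0): ¬high=1−0.75=0.25, secure=0.57, fair=0.96; AND[min(a, b)] → w = 0.25
Weighted average = (0.57·53.0 + 0.04·44.0 + 0.46·33.0 + 0.25·32.0) / (0.57 + 0.04 + 0.46 + 0.25)
  = 55.1500 / 1.3200 = 41.78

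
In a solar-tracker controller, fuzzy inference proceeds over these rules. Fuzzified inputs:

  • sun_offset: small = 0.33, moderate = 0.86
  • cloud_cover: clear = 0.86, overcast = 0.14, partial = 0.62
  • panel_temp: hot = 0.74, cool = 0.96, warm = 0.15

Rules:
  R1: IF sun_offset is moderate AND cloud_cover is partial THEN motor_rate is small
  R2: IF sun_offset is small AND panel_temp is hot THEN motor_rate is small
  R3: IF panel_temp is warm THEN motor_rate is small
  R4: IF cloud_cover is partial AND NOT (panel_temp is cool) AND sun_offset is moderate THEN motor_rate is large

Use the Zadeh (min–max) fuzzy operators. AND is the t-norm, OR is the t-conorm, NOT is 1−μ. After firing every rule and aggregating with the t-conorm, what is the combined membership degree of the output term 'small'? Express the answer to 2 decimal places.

0.62

R1: moderate=0.86, partial=0.62; AND[min(a, b)] → w = 0.62
R2: small=0.33, hot=0.74; AND[min(a, b)] → w = 0.33
R3: warm=0.15 → w = 0.15
R4: partial=0.62, ¬cool=1−0.96=0.04, moderate=0.86; AND[min(a, b)] → w = 0.04
Rules with consequent 'small': {R1, R2, R3} → strengths 0.62, 0.33, 0.15
Aggregate via t-conorm [max(a, b)]: 0.62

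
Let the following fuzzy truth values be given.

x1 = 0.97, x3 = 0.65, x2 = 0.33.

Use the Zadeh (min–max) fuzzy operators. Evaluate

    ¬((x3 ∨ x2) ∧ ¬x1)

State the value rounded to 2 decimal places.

x3 ∨ x2 = max(a, b) on (0.65, 0.33) = 0.65
¬x1 = 1 − 0.97 = 0.03
(x3 ∨ x2) ∧ ¬x1 = min(a, b) on (0.65, 0.03) = 0.03
¬((x3 ∨ x2) ∧ ¬x1) = 1 − 0.03 = 0.97

0.97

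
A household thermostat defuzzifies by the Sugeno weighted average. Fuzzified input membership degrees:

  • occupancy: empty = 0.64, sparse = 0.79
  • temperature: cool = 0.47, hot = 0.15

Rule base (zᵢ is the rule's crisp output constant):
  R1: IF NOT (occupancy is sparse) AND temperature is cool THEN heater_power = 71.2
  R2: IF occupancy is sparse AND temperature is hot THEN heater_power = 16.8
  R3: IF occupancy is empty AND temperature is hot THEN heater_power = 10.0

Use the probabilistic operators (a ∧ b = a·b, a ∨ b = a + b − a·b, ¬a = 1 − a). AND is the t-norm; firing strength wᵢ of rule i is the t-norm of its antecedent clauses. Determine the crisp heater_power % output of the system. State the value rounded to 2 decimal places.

31.86

R1 (z=71.2): ¬sparse=1−0.79=0.21, cool=0.47; AND[a·b] → w = 0.0987
R2 (z=16.8): sparse=0.79, hot=0.15; AND[a·b] → w = 0.1185
R3 (z=10.0): empty=0.64, hot=0.15; AND[a·b] → w = 0.0960
Weighted average = (0.0987·71.2 + 0.1185·16.8 + 0.0960·10.0) / (0.0987 + 0.1185 + 0.0960)
  = 9.9782 / 0.3132 = 31.86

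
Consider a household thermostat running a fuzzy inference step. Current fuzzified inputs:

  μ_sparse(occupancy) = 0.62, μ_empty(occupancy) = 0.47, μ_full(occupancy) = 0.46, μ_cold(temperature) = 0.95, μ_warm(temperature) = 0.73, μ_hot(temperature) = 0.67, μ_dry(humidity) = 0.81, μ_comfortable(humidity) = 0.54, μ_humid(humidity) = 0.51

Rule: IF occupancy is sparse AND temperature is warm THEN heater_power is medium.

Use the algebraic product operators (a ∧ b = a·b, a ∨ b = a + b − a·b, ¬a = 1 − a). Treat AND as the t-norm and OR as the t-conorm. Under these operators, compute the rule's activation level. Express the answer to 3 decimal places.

firing strength: sparse=0.62, warm=0.73; AND[a·b] → w = 0.4526

0.453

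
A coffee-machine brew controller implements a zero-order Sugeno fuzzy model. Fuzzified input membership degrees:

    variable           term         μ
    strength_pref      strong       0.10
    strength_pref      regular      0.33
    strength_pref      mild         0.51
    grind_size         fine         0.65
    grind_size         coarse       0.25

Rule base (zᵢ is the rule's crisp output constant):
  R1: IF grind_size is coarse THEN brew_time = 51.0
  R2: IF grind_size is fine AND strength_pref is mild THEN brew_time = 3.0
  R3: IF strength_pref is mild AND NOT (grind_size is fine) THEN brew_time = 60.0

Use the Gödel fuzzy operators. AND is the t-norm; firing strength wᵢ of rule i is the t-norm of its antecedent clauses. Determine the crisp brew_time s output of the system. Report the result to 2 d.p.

R1 (z=51.0): coarse=0.25 → w = 0.25
R2 (z=3.0): fine=0.65, mild=0.51; AND[min(a, b)] → w = 0.51
R3 (z=60.0): mild=0.51, ¬fine=1−0.65=0.35; AND[min(a, b)] → w = 0.35
Weighted average = (0.25·51.0 + 0.51·3.0 + 0.35·60.0) / (0.25 + 0.51 + 0.35)
  = 35.2800 / 1.1100 = 31.78

31.78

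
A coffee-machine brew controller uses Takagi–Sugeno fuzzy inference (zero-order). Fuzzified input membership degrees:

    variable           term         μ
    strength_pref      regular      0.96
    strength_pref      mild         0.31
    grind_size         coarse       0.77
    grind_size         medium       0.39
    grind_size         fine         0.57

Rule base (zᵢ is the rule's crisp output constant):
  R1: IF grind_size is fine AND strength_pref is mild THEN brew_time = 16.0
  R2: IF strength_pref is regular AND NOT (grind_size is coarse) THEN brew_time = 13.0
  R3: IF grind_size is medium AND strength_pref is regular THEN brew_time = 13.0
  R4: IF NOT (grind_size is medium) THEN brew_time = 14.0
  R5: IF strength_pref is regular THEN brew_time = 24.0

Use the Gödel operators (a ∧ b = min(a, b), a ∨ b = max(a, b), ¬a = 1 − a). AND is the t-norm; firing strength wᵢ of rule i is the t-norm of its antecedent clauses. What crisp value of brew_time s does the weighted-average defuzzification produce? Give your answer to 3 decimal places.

R1 (z=16.0): fine=0.57, mild=0.31; AND[min(a, b)] → w = 0.31
R2 (z=13.0): regular=0.96, ¬coarse=1−0.77=0.23; AND[min(a, b)] → w = 0.23
R3 (z=13.0): medium=0.39, regular=0.96; AND[min(a, b)] → w = 0.39
R4 (z=14.0): ¬medium=1−0.39=0.61 → w = 0.61
R5 (z=24.0): regular=0.96 → w = 0.96
Weighted average = (0.31·16.0 + 0.23·13.0 + 0.39·13.0 + 0.61·14.0 + 0.96·24.0) / (0.31 + 0.23 + 0.39 + 0.61 + 0.96)
  = 44.6000 / 2.5000 = 17.840

17.840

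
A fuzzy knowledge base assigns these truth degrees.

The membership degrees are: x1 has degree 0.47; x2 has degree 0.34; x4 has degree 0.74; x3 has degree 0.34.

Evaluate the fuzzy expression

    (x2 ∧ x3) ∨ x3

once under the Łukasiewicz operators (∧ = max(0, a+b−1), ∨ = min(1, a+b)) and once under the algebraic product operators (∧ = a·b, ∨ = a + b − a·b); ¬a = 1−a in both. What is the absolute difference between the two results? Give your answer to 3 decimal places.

Under Łukasiewicz:
  x2 ∧ x3 = max(0, a+b−1) on (0.34, 0.34) = 0.00
  (x2 ∧ x3) ∨ x3 = min(1, a+b) on (0.00, 0.34) = 0.34
  → value = 0.3400
Under algebraic product:
  x2 ∧ x3 = a·b on (0.3400, 0.3400) = 0.1156
  (x2 ∧ x3) ∨ x3 = a + b − a·b on (0.1156, 0.3400) = 0.4163
  → value = 0.4163
|0.3400 − 0.4163| = 0.076

0.076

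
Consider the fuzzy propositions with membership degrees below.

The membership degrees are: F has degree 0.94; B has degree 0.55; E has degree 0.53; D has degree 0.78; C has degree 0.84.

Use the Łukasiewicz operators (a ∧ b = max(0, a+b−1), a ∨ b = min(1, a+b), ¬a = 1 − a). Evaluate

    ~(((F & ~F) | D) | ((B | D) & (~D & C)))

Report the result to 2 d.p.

0.16

~F = 1 − 0.94 = 0.06
F & ~F = max(0, a+b−1) on (0.94, 0.06) = 0.00
(F & ~F) | D = min(1, a+b) on (0.00, 0.78) = 0.78
B | D = min(1, a+b) on (0.55, 0.78) = 1.00
~D = 1 − 0.78 = 0.22
~D & C = max(0, a+b−1) on (0.22, 0.84) = 0.06
(B | D) & (~D & C) = max(0, a+b−1) on (1.00, 0.06) = 0.06
((F & ~F) | D) | ((B | D) & (~D & C)) = min(1, a+b) on (0.78, 0.06) = 0.84
~(((F & ~F) | D) | ((B | D) & (~D & C))) = 1 − 0.84 = 0.16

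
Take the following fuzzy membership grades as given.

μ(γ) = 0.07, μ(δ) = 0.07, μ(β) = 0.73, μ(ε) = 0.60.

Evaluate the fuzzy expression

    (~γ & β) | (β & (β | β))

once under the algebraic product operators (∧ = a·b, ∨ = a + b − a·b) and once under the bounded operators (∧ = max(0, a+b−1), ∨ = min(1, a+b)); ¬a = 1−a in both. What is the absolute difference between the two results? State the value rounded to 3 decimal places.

Under algebraic product:
  ~γ = 1 − 0.0700 = 0.9300
  ~γ & β = a·b on (0.9300, 0.7300) = 0.6789
  β | β = a + b − a·b on (0.7300, 0.7300) = 0.9271
  β & (β | β) = a·b on (0.7300, 0.9271) = 0.6768
  (~γ & β) | (β & (β | β)) = a + b − a·b on (0.6789, 0.6768) = 0.8962
  → value = 0.8962
Under bounded:
  ~γ = 1 − 0.07 = 0.93
  ~γ & β = max(0, a+b−1) on (0.93, 0.73) = 0.66
  β | β = min(1, a+b) on (0.73, 0.73) = 1.00
  β & (β | β) = max(0, a+b−1) on (0.73, 1.00) = 0.73
  (~γ & β) | (β & (β | β)) = min(1, a+b) on (0.66, 0.73) = 1.00
  → value = 1.0000
|0.8962 − 1.0000| = 0.104

0.104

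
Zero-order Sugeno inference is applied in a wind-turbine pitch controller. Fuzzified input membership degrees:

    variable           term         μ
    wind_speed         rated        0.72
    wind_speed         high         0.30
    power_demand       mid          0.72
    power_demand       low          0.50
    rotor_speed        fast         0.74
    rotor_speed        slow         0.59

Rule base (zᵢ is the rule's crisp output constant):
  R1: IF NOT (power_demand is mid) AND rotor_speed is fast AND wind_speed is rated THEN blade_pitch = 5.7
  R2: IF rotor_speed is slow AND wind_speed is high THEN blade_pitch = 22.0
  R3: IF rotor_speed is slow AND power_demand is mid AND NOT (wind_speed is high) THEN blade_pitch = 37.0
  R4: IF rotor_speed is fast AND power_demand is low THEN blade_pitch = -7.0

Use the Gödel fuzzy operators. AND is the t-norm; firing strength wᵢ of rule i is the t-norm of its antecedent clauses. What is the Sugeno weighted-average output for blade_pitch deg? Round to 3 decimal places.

R1 (z=5.7): ¬mid=1−0.72=0.28, fast=0.74, rated=0.72; AND[min(a, b)] → w = 0.28
R2 (z=22.0): slow=0.59, high=0.30; AND[min(a, b)] → w = 0.30
R3 (z=37.0): slow=0.59, mid=0.72, ¬high=1−0.30=0.70; AND[min(a, b)] → w = 0.59
R4 (z=-7.0): fast=0.74, low=0.50; AND[min(a, b)] → w = 0.50
Weighted average = (0.28·5.7 + 0.30·22.0 + 0.59·37.0 + 0.50·-7.0) / (0.28 + 0.30 + 0.59 + 0.50)
  = 26.5260 / 1.6700 = 15.884

15.884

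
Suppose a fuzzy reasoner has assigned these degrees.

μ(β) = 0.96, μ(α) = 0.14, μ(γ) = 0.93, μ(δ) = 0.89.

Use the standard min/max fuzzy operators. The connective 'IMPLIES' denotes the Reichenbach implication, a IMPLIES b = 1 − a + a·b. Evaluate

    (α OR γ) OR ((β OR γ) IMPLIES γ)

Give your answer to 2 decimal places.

α OR γ = max(a, b) on (0.14, 0.93) = 0.93
β OR γ = max(a, b) on (0.96, 0.93) = 0.96
(β OR γ) IMPLIES γ  [Reichenbach: 1 − a + a·b] with a=0.96, b=0.93 → 0.93
(α OR γ) OR ((β OR γ) IMPLIES γ) = max(a, b) on (0.93, 0.93) = 0.93

0.93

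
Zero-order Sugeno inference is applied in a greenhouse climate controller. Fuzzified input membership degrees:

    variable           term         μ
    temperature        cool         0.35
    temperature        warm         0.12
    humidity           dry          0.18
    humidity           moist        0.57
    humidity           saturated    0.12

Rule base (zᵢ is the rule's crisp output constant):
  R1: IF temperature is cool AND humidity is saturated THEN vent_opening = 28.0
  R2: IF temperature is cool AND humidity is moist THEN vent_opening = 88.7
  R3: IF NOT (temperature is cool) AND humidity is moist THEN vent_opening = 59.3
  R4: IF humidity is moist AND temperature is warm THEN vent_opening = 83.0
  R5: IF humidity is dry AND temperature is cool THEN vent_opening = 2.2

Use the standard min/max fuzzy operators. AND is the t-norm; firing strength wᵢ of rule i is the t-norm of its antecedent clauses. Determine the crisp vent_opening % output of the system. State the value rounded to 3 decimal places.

R1 (z=28.0): cool=0.35, saturated=0.12; AND[min(a, b)] → w = 0.12
R2 (z=88.7): cool=0.35, moist=0.57; AND[min(a, b)] → w = 0.35
R3 (z=59.3): ¬cool=1−0.35=0.65, moist=0.57; AND[min(a, b)] → w = 0.57
R4 (z=83.0): moist=0.57, warm=0.12; AND[min(a, b)] → w = 0.12
R5 (z=2.2): dry=0.18, cool=0.35; AND[min(a, b)] → w = 0.18
Weighted average = (0.12·28.0 + 0.35·88.7 + 0.57·59.3 + 0.12·83.0 + 0.18·2.2) / (0.12 + 0.35 + 0.57 + 0.12 + 0.18)
  = 78.5620 / 1.3400 = 58.628

58.628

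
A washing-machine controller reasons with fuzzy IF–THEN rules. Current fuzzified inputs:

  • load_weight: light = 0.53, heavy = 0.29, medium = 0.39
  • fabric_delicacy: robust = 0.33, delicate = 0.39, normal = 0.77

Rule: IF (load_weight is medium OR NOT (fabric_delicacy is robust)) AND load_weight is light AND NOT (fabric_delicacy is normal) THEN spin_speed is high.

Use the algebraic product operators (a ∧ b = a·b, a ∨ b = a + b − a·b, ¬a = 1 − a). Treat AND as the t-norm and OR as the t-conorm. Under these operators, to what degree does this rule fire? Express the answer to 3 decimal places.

0.097

firing strength: (medium=0.39 OR ¬robust=1−0.33=0.67) = 0.7987; AND[a·b] with light=0.53, ¬normal=1−0.77=0.23 → w = 0.0974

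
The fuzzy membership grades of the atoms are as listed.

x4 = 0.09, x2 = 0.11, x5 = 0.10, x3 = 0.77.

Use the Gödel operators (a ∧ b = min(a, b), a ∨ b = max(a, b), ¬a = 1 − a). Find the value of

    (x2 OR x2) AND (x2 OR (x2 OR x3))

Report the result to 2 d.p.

0.11

x2 OR x2 = max(a, b) on (0.11, 0.11) = 0.11
x2 OR x3 = max(a, b) on (0.11, 0.77) = 0.77
x2 OR (x2 OR x3) = max(a, b) on (0.11, 0.77) = 0.77
(x2 OR x2) AND (x2 OR (x2 OR x3)) = min(a, b) on (0.11, 0.77) = 0.11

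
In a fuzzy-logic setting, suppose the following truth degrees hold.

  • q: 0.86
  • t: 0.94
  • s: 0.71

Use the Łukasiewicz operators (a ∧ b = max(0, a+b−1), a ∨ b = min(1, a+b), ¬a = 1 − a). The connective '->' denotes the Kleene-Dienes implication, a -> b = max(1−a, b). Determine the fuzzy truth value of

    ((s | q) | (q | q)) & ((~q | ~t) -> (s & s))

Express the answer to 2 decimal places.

s | q = min(1, a+b) on (0.71, 0.86) = 1.00
q | q = min(1, a+b) on (0.86, 0.86) = 1.00
(s | q) | (q | q) = min(1, a+b) on (1.00, 1.00) = 1.00
~q = 1 − 0.86 = 0.14
~t = 1 − 0.94 = 0.06
~q | ~t = min(1, a+b) on (0.14, 0.06) = 0.20
s & s = max(0, a+b−1) on (0.71, 0.71) = 0.42
(~q | ~t) -> (s & s)  [Kleene-Dienes: max(1−a, b)] with a=0.20, b=0.42 → 0.80
((s | q) | (q | q)) & ((~q | ~t) -> (s & s)) = max(0, a+b−1) on (1.00, 0.80) = 0.80

0.80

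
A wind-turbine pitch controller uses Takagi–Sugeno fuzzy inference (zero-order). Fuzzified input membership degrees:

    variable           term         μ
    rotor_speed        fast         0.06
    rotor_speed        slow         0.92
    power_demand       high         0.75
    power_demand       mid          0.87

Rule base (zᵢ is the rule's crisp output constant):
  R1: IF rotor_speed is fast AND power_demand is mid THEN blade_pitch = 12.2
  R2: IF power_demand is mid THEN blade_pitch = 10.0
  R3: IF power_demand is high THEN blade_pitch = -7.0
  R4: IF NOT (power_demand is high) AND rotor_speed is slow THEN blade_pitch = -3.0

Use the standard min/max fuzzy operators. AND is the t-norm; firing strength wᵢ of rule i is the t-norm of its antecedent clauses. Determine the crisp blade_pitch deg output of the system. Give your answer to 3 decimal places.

1.778

R1 (z=12.2): fast=0.06, mid=0.87; AND[min(a, b)] → w = 0.06
R2 (z=10.0): mid=0.87 → w = 0.87
R3 (z=-7.0): high=0.75 → w = 0.75
R4 (z=-3.0): ¬high=1−0.75=0.25, slow=0.92; AND[min(a, b)] → w = 0.25
Weighted average = (0.06·12.2 + 0.87·10.0 + 0.75·-7.0 + 0.25·-3.0) / (0.06 + 0.87 + 0.75 + 0.25)
  = 3.4320 / 1.9300 = 1.778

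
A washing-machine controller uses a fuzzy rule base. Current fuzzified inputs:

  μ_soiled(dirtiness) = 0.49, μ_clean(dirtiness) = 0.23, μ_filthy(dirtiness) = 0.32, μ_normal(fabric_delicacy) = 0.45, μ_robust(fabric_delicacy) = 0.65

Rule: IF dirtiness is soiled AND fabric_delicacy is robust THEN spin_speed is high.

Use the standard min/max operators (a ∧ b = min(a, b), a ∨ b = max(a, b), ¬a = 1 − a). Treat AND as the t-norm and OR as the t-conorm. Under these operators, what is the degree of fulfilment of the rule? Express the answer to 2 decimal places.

firing strength: soiled=0.49, robust=0.65; AND[min(a, b)] → w = 0.49

0.49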